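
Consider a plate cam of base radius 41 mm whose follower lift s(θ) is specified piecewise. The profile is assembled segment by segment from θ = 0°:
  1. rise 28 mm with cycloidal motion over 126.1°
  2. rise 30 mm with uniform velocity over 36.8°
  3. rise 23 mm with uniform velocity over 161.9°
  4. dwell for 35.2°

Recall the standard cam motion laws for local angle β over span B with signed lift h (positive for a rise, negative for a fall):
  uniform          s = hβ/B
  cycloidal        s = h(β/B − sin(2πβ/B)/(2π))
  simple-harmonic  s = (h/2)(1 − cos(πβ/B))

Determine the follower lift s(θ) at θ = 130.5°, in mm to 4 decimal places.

seg 1 [0°–126.1°] cycloidal, h=28: full span → s += 28 → s = 28.0000
seg 2 [126.1°–162.9°] uniform, h=30: θ=130.5° here. β=4.4, B=36.8. 30·4.4/36.8 = 3.5870 → s = 31.5870

31.5870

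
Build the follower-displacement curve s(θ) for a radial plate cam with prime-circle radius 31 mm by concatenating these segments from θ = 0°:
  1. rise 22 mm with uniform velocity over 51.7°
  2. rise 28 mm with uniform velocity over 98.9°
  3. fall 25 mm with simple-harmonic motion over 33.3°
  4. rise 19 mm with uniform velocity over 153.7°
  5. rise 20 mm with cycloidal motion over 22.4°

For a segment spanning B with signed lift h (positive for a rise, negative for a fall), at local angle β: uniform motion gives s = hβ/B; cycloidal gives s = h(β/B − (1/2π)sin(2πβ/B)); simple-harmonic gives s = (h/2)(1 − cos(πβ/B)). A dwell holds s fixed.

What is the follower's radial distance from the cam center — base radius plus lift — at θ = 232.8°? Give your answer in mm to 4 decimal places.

seg 1 [0°–51.7°] uniform, h=22: full span → s += 22 → s = 22.0000
seg 2 [51.7°–150.6°] uniform, h=28: full span → s += 28 → s = 50.0000
seg 3 [150.6°–183.9°] simple-harmonic, h=-25: full span → s += -25 → s = 25.0000
seg 4 [183.9°–337.6°] uniform, h=19: θ=232.8° here. β=48.9, B=153.7. 19·48.9/153.7 = 6.0449 → s = 31.0449
radial distance = base radius + s = 31 + 31.0449 = 62.0449

62.0449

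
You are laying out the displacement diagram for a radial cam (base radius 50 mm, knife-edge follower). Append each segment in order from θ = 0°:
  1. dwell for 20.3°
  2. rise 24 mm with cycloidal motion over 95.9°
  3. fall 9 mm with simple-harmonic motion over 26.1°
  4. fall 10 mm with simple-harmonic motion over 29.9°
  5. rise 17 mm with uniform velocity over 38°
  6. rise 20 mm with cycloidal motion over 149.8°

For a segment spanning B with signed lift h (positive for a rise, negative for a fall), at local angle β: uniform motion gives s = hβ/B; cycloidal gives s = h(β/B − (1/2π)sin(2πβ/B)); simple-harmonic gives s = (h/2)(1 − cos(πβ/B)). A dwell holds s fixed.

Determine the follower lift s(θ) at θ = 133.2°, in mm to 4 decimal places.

seg 1 [0°–20.3°] dwell: s stays 0.0000
seg 2 [20.3°–116.2°] cycloidal, h=24: full span → s += 24 → s = 24.0000
seg 3 [116.2°–142.3°] simple-harmonic, h=-9: θ=133.2° here. β=17, B=26.1. -9/2·(1 − cos(π·0.6513)) = -6.5598 → s = 17.4402

17.4402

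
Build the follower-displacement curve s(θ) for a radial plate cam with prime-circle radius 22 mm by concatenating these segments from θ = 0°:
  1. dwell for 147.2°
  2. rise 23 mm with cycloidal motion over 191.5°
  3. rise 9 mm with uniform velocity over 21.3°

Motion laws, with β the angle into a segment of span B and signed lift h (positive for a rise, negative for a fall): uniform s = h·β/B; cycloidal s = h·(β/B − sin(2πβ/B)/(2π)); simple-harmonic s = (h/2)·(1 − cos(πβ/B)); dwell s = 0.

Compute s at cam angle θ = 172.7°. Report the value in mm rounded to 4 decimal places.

seg 1 [0°–147.2°] dwell: s stays 0.0000
seg 2 [147.2°–338.7°] cycloidal, h=23: θ=172.7° here. β=25.5, B=191.5. 23·(0.1332 − sin(2π·0.1332)/(2π)) = 0.3450 → s = 0.3450

0.3450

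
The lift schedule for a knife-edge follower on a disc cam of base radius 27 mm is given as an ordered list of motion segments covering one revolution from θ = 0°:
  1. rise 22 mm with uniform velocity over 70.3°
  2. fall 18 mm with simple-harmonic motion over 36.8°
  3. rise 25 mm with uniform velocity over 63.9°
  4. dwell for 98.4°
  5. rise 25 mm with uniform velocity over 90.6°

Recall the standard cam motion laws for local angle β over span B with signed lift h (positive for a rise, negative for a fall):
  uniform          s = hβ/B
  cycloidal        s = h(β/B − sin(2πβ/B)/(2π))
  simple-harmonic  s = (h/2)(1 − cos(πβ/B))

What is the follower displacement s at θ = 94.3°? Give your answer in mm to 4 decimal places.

seg 1 [0°–70.3°] uniform, h=22: full span → s += 22 → s = 22.0000
seg 2 [70.3°–107.1°] simple-harmonic, h=-18: θ=94.3° here. β=24, B=36.8. -18/2·(1 − cos(π·0.6522)) = -13.1406 → s = 8.8594

8.8594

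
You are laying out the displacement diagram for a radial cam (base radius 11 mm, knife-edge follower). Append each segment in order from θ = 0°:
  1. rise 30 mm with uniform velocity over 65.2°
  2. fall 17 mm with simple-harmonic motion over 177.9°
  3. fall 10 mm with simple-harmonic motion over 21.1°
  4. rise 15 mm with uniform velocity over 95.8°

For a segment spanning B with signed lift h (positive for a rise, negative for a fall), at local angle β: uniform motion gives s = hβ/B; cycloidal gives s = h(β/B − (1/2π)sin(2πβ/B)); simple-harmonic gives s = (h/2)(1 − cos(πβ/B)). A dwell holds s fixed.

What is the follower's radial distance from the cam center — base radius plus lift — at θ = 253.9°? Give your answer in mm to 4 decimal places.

seg 1 [0°–65.2°] uniform, h=30: full span → s += 30 → s = 30.0000
seg 2 [65.2°–243.1°] simple-harmonic, h=-17: full span → s += -17 → s = 13.0000
seg 3 [243.1°–264.2°] simple-harmonic, h=-10: θ=253.9° here. β=10.8, B=21.1. -10/2·(1 − cos(π·0.5118)) = -5.1861 → s = 7.8139
radial distance = base radius + s = 11 + 7.8139 = 18.8139

18.8139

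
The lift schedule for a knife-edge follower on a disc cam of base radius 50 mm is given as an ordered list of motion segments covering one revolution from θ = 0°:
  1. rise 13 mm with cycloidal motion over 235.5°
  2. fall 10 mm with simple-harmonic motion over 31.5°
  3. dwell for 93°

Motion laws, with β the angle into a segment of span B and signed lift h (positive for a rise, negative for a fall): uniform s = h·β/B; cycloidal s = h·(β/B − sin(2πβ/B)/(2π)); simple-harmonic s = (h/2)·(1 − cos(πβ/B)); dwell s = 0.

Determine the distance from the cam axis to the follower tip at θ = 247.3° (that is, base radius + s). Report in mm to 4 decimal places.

seg 1 [0°–235.5°] cycloidal, h=13: full span → s += 13 → s = 13.0000
seg 2 [235.5°–267°] simple-harmonic, h=-10: θ=247.3° here. β=11.8, B=31.5. -10/2·(1 − cos(π·0.3746)) = -3.0808 → s = 9.9192
radial distance = base radius + s = 50 + 9.9192 = 59.9192

59.9192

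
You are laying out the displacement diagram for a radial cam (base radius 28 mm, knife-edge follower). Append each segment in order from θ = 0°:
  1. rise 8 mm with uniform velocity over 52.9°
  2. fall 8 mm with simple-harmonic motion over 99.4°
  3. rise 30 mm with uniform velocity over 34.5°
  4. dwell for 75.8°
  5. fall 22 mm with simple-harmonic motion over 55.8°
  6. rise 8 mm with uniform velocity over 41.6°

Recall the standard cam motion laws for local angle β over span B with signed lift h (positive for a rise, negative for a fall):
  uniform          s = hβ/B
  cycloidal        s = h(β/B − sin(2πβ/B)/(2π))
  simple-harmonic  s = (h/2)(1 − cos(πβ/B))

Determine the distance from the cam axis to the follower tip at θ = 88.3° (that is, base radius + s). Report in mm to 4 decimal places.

seg 1 [0°–52.9°] uniform, h=8: full span → s += 8 → s = 8.0000
seg 2 [52.9°–152.3°] simple-harmonic, h=-8: θ=88.3° here. β=35.4, B=99.4. -8/2·(1 − cos(π·0.3561)) = -2.2531 → s = 5.7469
radial distance = base radius + s = 28 + 5.7469 = 33.7469

33.7469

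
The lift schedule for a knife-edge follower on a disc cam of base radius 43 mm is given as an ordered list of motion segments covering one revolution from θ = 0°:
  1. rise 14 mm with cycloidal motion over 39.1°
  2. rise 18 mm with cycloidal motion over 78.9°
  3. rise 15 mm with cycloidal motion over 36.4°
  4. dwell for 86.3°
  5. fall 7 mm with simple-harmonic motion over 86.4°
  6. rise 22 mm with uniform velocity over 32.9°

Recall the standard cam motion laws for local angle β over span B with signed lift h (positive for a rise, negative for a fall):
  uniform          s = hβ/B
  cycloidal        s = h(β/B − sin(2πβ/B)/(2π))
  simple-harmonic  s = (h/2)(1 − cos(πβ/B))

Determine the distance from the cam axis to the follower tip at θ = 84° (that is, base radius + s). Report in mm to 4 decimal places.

seg 1 [0°–39.1°] cycloidal, h=14: full span → s += 14 → s = 14.0000
seg 2 [39.1°–118°] cycloidal, h=18: θ=84° here. β=44.9, B=78.9. 18·(0.5691 − sin(2π·0.5691)/(2π)) = 11.4480 → s = 25.4480
radial distance = base radius + s = 43 + 25.4480 = 68.4480

68.4480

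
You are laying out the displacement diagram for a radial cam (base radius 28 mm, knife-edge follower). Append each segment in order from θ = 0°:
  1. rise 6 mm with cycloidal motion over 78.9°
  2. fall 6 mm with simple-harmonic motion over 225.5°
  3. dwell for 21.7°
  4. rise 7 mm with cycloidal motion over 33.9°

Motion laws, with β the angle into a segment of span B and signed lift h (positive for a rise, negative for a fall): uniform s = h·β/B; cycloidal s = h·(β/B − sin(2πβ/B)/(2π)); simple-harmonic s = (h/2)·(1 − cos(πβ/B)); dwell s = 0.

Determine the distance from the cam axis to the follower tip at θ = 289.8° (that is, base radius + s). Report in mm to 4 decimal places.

seg 1 [0°–78.9°] cycloidal, h=6: full span → s += 6 → s = 6.0000
seg 2 [78.9°–304.4°] simple-harmonic, h=-6: θ=289.8° here. β=210.9, B=225.5. -6/2·(1 − cos(π·0.9353)) = -5.9382 → s = 0.0618
radial distance = base radius + s = 28 + 0.0618 = 28.0618

28.0618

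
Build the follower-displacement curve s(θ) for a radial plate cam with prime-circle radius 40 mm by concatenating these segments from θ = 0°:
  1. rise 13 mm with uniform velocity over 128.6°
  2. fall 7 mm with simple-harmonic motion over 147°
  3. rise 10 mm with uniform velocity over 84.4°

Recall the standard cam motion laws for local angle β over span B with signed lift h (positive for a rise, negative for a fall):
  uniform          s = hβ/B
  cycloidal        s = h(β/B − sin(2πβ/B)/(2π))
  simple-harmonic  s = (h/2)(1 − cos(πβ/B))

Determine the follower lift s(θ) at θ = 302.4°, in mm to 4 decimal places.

seg 1 [0°–128.6°] uniform, h=13: full span → s += 13 → s = 13.0000
seg 2 [128.6°–275.6°] simple-harmonic, h=-7: full span → s += -7 → s = 6.0000
seg 3 [275.6°–360°] uniform, h=10: θ=302.4° here. β=26.8, B=84.4. 10·26.8/84.4 = 3.1754 → s = 9.1754

9.1754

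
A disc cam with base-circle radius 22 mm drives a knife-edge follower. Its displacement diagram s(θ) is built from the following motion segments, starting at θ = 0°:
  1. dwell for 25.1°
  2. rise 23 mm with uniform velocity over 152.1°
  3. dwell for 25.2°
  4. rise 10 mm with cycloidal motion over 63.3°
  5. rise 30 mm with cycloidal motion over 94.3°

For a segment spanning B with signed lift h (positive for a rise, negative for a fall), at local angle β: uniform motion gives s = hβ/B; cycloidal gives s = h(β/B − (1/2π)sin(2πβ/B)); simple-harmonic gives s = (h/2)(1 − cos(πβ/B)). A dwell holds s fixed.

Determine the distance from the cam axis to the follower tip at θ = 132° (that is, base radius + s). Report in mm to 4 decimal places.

seg 1 [0°–25.1°] dwell: s stays 0.0000
seg 2 [25.1°–177.2°] uniform, h=23: θ=132° here. β=106.9, B=152.1. 23·106.9/152.1 = 16.1650 → s = 16.1650
radial distance = base radius + s = 22 + 16.1650 = 38.1650

38.1650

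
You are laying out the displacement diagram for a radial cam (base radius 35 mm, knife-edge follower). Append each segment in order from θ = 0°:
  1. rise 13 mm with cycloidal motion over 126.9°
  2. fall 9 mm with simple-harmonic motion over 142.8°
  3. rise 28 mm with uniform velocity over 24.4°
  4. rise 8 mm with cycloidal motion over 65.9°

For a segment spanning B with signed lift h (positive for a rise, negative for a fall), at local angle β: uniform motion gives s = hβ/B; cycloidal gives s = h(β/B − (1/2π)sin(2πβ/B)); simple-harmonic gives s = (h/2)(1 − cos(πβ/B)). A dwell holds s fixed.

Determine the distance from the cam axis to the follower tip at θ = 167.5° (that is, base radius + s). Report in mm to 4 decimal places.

seg 1 [0°–126.9°] cycloidal, h=13: full span → s += 13 → s = 13.0000
seg 2 [126.9°–269.7°] simple-harmonic, h=-9: θ=167.5° here. β=40.6, B=142.8. -9/2·(1 − cos(π·0.2843)) = -1.6788 → s = 11.3212
radial distance = base radius + s = 35 + 11.3212 = 46.3212

46.3212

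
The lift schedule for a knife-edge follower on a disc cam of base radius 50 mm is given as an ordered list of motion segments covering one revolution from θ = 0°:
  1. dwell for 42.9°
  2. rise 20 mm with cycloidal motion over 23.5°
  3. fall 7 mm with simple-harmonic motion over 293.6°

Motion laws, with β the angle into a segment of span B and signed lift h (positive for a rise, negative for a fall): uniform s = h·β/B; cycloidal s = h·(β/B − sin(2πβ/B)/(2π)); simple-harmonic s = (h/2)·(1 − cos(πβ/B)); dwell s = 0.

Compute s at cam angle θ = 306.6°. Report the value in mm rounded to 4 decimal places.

seg 1 [0°–42.9°] dwell: s stays 0.0000
seg 2 [42.9°–66.4°] cycloidal, h=20: full span → s += 20 → s = 20.0000
seg 3 [66.4°–360°] simple-harmonic, h=-7: θ=306.6° here. β=240.2, B=293.6. -7/2·(1 − cos(π·0.8181)) = -6.4440 → s = 13.5560

13.5560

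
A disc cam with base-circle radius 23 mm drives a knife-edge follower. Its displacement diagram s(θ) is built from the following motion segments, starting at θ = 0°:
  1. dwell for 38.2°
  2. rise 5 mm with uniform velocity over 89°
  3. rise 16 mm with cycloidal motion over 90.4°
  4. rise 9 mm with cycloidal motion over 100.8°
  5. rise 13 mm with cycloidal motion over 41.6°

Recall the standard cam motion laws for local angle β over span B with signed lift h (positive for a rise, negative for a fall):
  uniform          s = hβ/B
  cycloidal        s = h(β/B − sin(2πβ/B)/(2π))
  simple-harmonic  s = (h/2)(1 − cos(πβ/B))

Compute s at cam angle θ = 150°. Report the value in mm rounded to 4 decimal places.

seg 1 [0°–38.2°] dwell: s stays 0.0000
seg 2 [38.2°–127.2°] uniform, h=5: full span → s += 5 → s = 5.0000
seg 3 [127.2°–217.6°] cycloidal, h=16: θ=150° here. β=22.8, B=90.4. 16·(0.2522 − sin(2π·0.2522)/(2π)) = 1.4892 → s = 6.4892

6.4892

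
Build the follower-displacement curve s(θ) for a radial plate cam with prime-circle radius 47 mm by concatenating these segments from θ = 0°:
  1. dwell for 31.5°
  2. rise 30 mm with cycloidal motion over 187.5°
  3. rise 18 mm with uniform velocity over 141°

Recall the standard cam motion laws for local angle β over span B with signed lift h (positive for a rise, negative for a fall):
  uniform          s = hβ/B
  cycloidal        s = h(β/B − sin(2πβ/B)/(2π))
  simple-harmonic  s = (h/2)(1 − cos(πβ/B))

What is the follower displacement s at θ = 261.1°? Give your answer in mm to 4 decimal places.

seg 1 [0°–31.5°] dwell: s stays 0.0000
seg 2 [31.5°–219°] cycloidal, h=30: full span → s += 30 → s = 30.0000
seg 3 [219°–360°] uniform, h=18: θ=261.1° here. β=42.1, B=141. 18·42.1/141 = 5.3745 → s = 35.3745

35.3745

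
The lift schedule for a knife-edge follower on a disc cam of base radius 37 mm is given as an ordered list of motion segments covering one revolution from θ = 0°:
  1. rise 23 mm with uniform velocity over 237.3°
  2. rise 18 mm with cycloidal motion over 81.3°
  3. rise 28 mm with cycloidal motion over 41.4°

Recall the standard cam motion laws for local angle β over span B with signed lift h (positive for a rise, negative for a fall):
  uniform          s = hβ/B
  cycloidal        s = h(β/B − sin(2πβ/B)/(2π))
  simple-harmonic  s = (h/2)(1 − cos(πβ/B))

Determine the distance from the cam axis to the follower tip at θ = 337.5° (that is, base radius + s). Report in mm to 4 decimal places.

seg 1 [0°–237.3°] uniform, h=23: full span → s += 23 → s = 23.0000
seg 2 [237.3°–318.6°] cycloidal, h=18: full span → s += 18 → s = 41.0000
seg 3 [318.6°–360°] cycloidal, h=28: θ=337.5° here. β=18.9, B=41.4. 28·(0.4565 − sin(2π·0.4565)/(2π)) = 11.5803 → s = 52.5803
radial distance = base radius + s = 37 + 52.5803 = 89.5803

89.5803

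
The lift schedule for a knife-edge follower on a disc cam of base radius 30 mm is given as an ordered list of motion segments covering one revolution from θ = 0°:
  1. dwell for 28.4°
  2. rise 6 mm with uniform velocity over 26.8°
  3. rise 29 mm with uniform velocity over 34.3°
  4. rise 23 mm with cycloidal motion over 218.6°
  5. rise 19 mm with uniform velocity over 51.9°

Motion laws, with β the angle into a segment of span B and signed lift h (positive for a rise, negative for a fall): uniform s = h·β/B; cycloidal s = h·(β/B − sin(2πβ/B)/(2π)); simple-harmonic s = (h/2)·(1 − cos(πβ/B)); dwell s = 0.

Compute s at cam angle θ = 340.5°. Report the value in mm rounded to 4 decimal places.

seg 1 [0°–28.4°] dwell: s stays 0.0000
seg 2 [28.4°–55.2°] uniform, h=6: full span → s += 6 → s = 6.0000
seg 3 [55.2°–89.5°] uniform, h=29: full span → s += 29 → s = 35.0000
seg 4 [89.5°–308.1°] cycloidal, h=23: full span → s += 23 → s = 58.0000
seg 5 [308.1°–360°] uniform, h=19: θ=340.5° here. β=32.4, B=51.9. 19·32.4/51.9 = 11.8613 → s = 69.8613

69.8613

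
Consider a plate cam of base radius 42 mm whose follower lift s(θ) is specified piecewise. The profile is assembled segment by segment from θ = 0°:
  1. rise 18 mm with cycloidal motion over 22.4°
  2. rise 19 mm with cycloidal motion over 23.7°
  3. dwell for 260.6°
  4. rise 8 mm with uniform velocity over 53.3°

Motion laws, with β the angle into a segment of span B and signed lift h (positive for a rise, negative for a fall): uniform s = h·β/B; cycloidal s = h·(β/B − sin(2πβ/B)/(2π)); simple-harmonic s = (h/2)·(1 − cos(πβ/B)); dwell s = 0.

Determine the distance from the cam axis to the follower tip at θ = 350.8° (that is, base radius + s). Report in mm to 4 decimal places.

seg 1 [0°–22.4°] cycloidal, h=18: full span → s += 18 → s = 18.0000
seg 2 [22.4°–46.1°] cycloidal, h=19: full span → s += 19 → s = 37.0000
seg 3 [46.1°–306.7°] dwell: s stays 37.0000
seg 4 [306.7°–360°] uniform, h=8: θ=350.8° here. β=44.1, B=53.3. 8·44.1/53.3 = 6.6191 → s = 43.6191
radial distance = base radius + s = 42 + 43.6191 = 85.6191

85.6191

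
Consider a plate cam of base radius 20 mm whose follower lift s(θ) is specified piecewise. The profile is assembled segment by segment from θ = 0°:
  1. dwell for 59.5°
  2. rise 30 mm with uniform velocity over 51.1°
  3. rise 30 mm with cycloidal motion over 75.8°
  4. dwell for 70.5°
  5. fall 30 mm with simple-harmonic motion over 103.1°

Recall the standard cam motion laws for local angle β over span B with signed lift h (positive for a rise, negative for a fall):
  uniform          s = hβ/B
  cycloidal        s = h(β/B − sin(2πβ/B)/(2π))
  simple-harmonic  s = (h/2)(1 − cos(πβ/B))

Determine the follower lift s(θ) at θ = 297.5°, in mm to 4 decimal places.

seg 1 [0°–59.5°] dwell: s stays 0.0000
seg 2 [59.5°–110.6°] uniform, h=30: full span → s += 30 → s = 30.0000
seg 3 [110.6°–186.4°] cycloidal, h=30: full span → s += 30 → s = 60.0000
seg 4 [186.4°–256.9°] dwell: s stays 60.0000
seg 5 [256.9°–360°] simple-harmonic, h=-30: θ=297.5° here. β=40.6, B=103.1. -30/2·(1 − cos(π·0.3938)) = -10.0874 → s = 49.9126

49.9126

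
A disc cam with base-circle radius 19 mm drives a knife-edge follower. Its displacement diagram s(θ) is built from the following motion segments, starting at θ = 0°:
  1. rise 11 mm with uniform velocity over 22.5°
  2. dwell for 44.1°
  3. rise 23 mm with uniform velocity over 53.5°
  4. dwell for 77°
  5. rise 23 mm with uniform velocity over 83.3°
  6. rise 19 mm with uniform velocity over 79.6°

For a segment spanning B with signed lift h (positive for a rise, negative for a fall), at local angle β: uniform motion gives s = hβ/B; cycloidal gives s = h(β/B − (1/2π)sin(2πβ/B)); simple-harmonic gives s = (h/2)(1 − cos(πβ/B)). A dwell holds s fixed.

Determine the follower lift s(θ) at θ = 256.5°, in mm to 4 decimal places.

seg 1 [0°–22.5°] uniform, h=11: full span → s += 11 → s = 11.0000
seg 2 [22.5°–66.6°] dwell: s stays 11.0000
seg 3 [66.6°–120.1°] uniform, h=23: full span → s += 23 → s = 34.0000
seg 4 [120.1°–197.1°] dwell: s stays 34.0000
seg 5 [197.1°–280.4°] uniform, h=23: θ=256.5° here. β=59.4, B=83.3. 23·59.4/83.3 = 16.4010 → s = 50.4010

50.4010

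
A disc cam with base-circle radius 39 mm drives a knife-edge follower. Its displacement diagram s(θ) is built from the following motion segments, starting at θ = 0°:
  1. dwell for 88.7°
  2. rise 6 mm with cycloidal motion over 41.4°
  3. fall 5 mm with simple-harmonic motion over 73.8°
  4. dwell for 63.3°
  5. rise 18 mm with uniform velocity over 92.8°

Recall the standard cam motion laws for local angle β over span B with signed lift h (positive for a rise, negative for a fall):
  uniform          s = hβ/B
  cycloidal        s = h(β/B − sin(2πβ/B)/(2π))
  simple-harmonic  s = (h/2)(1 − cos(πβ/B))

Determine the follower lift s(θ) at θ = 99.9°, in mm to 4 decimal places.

seg 1 [0°–88.7°] dwell: s stays 0.0000
seg 2 [88.7°–130.1°] cycloidal, h=6: θ=99.9° here. β=11.2, B=41.4. 6·(0.2705 − sin(2π·0.2705)/(2π)) = 0.6762 → s = 0.6762

0.6762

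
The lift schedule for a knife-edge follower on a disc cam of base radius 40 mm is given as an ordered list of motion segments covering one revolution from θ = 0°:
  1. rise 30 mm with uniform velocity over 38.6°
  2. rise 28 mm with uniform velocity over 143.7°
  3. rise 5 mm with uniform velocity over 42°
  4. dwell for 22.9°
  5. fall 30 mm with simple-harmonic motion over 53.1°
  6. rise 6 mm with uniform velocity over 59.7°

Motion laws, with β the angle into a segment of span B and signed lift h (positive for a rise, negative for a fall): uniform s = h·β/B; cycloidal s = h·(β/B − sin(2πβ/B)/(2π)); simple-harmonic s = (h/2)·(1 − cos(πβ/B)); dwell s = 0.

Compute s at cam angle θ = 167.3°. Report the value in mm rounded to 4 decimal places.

seg 1 [0°–38.6°] uniform, h=30: full span → s += 30 → s = 30.0000
seg 2 [38.6°–182.3°] uniform, h=28: θ=167.3° here. β=128.7, B=143.7. 28·128.7/143.7 = 25.0772 → s = 55.0772

55.0772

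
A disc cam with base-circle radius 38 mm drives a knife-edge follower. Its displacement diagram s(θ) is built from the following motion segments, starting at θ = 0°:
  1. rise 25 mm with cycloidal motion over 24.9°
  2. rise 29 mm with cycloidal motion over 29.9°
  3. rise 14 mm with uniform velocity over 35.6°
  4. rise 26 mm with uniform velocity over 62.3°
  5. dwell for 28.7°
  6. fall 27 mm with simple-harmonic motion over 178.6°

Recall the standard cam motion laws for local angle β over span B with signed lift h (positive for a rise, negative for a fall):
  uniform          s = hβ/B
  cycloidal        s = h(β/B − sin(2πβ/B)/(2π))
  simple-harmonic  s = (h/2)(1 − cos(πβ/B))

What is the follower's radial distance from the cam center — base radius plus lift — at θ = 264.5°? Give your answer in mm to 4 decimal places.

seg 1 [0°–24.9°] cycloidal, h=25: full span → s += 25 → s = 25.0000
seg 2 [24.9°–54.8°] cycloidal, h=29: full span → s += 29 → s = 54.0000
seg 3 [54.8°–90.4°] uniform, h=14: full span → s += 14 → s = 68.0000
seg 4 [90.4°–152.7°] uniform, h=26: full span → s += 26 → s = 94.0000
seg 5 [152.7°–181.4°] dwell: s stays 94.0000
seg 6 [181.4°–360°] simple-harmonic, h=-27: θ=264.5° here. β=83.1, B=178.6. -27/2·(1 − cos(π·0.4653)) = -12.0306 → s = 81.9694
radial distance = base radius + s = 38 + 81.9694 = 119.9694

119.9694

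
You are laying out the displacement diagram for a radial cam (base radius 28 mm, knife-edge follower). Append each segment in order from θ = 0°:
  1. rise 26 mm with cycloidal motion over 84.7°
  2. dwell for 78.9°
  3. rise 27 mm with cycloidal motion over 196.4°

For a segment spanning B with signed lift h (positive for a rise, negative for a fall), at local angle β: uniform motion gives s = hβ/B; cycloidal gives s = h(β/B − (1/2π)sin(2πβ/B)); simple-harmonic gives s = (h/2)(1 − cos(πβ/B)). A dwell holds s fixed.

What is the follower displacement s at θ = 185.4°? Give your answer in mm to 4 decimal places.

seg 1 [0°–84.7°] cycloidal, h=26: full span → s += 26 → s = 26.0000
seg 2 [84.7°–163.6°] dwell: s stays 26.0000
seg 3 [163.6°–360°] cycloidal, h=27: θ=185.4° here. β=21.8, B=196.4. 27·(0.1110 − sin(2π·0.1110)/(2π)) = 0.2371 → s = 26.2371

26.2371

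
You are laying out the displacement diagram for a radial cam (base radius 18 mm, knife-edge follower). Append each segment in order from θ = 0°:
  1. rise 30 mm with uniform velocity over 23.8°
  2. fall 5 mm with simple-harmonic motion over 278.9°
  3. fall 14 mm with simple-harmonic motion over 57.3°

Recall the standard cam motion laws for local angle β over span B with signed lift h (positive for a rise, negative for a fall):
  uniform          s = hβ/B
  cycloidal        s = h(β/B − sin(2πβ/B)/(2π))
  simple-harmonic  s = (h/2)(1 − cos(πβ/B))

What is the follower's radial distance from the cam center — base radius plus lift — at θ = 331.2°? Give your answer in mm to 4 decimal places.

seg 1 [0°–23.8°] uniform, h=30: full span → s += 30 → s = 30.0000
seg 2 [23.8°–302.7°] simple-harmonic, h=-5: full span → s += -5 → s = 25.0000
seg 3 [302.7°–360°] simple-harmonic, h=-14: θ=331.2° here. β=28.5, B=57.3. -14/2·(1 − cos(π·0.4974)) = -6.9424 → s = 18.0576
radial distance = base radius + s = 18 + 18.0576 = 36.0576

36.0576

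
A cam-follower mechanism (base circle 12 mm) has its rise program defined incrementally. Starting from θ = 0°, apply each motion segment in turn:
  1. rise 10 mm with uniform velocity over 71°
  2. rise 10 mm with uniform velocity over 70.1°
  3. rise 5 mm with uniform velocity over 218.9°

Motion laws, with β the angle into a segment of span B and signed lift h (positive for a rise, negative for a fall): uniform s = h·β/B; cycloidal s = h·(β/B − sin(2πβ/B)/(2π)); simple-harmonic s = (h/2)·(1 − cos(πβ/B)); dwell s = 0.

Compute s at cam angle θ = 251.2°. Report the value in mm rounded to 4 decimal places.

seg 1 [0°–71°] uniform, h=10: full span → s += 10 → s = 10.0000
seg 2 [71°–141.1°] uniform, h=10: full span → s += 10 → s = 20.0000
seg 3 [141.1°–360°] uniform, h=5: θ=251.2° here. β=110.1, B=218.9. 5·110.1/218.9 = 2.5148 → s = 22.5148

22.5148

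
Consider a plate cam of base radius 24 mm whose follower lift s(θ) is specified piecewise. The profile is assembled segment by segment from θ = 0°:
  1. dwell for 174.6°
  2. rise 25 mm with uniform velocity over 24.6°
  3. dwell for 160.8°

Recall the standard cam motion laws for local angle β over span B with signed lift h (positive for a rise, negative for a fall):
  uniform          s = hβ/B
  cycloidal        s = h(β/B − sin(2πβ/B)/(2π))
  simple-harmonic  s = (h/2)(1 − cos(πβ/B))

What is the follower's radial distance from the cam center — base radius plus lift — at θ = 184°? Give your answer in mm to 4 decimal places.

seg 1 [0°–174.6°] dwell: s stays 0.0000
seg 2 [174.6°–199.2°] uniform, h=25: θ=184° here. β=9.4, B=24.6. 25·9.4/24.6 = 9.5528 → s = 9.5528
radial distance = base radius + s = 24 + 9.5528 = 33.5528

33.5528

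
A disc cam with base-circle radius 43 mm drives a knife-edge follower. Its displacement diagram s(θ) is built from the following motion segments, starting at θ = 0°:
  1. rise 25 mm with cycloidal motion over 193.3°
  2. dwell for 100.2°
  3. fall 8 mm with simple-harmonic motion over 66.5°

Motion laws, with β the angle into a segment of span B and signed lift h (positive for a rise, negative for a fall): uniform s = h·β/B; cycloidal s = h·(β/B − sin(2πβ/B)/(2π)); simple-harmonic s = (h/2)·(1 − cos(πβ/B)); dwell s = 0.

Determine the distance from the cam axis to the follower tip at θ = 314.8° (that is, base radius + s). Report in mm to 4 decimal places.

seg 1 [0°–193.3°] cycloidal, h=25: full span → s += 25 → s = 25.0000
seg 2 [193.3°–293.5°] dwell: s stays 25.0000
seg 3 [293.5°–360°] simple-harmonic, h=-8: θ=314.8° here. β=21.3, B=66.5. -8/2·(1 − cos(π·0.3203)) = -1.8599 → s = 23.1401
radial distance = base radius + s = 43 + 23.1401 = 66.1401

66.1401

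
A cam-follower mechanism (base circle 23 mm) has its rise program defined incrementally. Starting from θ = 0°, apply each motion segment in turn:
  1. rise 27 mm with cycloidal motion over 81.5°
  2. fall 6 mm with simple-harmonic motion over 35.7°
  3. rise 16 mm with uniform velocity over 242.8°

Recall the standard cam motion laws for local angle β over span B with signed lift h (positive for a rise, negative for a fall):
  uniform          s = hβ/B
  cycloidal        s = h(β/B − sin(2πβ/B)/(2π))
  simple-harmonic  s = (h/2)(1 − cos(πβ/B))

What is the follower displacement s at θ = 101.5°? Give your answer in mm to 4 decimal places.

seg 1 [0°–81.5°] cycloidal, h=27: full span → s += 27 → s = 27.0000
seg 2 [81.5°–117.2°] simple-harmonic, h=-6: θ=101.5° here. β=20, B=35.7. -6/2·(1 − cos(π·0.5602)) = -3.5642 → s = 23.4358

23.4358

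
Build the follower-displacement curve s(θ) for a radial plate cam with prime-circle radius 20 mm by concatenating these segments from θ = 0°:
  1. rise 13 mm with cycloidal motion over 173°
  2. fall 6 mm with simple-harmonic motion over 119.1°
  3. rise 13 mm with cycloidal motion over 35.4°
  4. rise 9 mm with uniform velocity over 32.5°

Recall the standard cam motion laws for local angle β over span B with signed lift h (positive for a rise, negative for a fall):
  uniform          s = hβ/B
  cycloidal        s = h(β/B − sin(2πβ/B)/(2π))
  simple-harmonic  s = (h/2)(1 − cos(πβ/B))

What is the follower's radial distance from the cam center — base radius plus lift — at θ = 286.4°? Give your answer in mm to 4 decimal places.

seg 1 [0°–173°] cycloidal, h=13: full span → s += 13 → s = 13.0000
seg 2 [173°–292.1°] simple-harmonic, h=-6: θ=286.4° here. β=113.4, B=119.1. -6/2·(1 − cos(π·0.9521)) = -5.9662 → s = 7.0338
radial distance = base radius + s = 20 + 7.0338 = 27.0338

27.0338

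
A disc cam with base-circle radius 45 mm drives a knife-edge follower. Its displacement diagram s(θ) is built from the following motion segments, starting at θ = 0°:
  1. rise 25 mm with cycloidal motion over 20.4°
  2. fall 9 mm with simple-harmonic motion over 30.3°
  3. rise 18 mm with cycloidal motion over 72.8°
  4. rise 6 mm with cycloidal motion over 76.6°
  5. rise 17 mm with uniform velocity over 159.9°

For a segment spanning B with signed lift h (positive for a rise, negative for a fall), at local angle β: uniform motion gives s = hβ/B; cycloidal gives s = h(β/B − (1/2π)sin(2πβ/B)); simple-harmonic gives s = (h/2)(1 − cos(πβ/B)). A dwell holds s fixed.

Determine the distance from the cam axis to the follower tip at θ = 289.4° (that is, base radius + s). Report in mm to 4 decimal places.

seg 1 [0°–20.4°] cycloidal, h=25: full span → s += 25 → s = 25.0000
seg 2 [20.4°–50.7°] simple-harmonic, h=-9: full span → s += -9 → s = 16.0000
seg 3 [50.7°–123.5°] cycloidal, h=18: full span → s += 18 → s = 34.0000
seg 4 [123.5°–200.1°] cycloidal, h=6: full span → s += 6 → s = 40.0000
seg 5 [200.1°–360°] uniform, h=17: θ=289.4° here. β=89.3, B=159.9. 17·89.3/159.9 = 9.4941 → s = 49.4941
radial distance = base radius + s = 45 + 49.4941 = 94.4941

94.4941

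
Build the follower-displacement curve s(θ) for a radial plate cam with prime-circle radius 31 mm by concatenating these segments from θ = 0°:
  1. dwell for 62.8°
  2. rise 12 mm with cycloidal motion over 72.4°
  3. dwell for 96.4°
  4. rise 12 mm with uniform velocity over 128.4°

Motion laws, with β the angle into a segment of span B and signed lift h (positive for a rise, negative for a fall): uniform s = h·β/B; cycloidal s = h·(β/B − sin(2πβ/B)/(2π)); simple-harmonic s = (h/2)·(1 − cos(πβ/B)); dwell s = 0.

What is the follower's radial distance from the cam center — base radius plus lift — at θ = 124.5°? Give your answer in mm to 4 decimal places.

seg 1 [0°–62.8°] dwell: s stays 0.0000
seg 2 [62.8°–135.2°] cycloidal, h=12: θ=124.5° here. β=61.7, B=72.4. 12·(0.8522 − sin(2π·0.8522)/(2π)) = 11.7559 → s = 11.7559
radial distance = base radius + s = 31 + 11.7559 = 42.7559

42.7559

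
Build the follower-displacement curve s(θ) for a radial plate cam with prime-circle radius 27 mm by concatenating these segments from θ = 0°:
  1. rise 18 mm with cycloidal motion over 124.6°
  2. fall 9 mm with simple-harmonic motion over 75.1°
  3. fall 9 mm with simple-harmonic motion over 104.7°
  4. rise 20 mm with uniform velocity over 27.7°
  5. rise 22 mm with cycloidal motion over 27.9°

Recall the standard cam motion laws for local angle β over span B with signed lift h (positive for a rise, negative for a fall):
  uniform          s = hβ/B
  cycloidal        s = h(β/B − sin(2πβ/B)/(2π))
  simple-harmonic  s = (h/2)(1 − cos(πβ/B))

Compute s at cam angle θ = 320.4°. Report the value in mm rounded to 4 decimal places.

seg 1 [0°–124.6°] cycloidal, h=18: full span → s += 18 → s = 18.0000
seg 2 [124.6°–199.7°] simple-harmonic, h=-9: full span → s += -9 → s = 9.0000
seg 3 [199.7°–304.4°] simple-harmonic, h=-9: full span → s += -9 → s = 0.0000
seg 4 [304.4°–332.1°] uniform, h=20: θ=320.4° here. β=16, B=27.7. 20·16/27.7 = 11.5523 → s = 11.5523

11.5523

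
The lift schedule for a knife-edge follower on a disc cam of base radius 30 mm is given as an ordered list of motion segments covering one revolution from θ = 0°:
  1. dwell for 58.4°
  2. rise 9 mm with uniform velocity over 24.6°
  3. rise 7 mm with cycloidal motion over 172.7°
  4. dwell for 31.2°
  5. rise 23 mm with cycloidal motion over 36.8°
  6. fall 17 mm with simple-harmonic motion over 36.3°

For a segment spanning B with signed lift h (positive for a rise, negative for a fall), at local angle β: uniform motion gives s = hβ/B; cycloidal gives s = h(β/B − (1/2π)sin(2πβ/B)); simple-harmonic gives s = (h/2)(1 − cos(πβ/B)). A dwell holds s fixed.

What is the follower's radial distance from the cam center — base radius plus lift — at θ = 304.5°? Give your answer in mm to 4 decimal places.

seg 1 [0°–58.4°] dwell: s stays 0.0000
seg 2 [58.4°–83°] uniform, h=9: full span → s += 9 → s = 9.0000
seg 3 [83°–255.7°] cycloidal, h=7: full span → s += 7 → s = 16.0000
seg 4 [255.7°–286.9°] dwell: s stays 16.0000
seg 5 [286.9°–323.7°] cycloidal, h=23: θ=304.5° here. β=17.6, B=36.8. 23·(0.4783 − sin(2π·0.4783)/(2π)) = 10.5016 → s = 26.5016
radial distance = base radius + s = 30 + 26.5016 = 56.5016

56.5016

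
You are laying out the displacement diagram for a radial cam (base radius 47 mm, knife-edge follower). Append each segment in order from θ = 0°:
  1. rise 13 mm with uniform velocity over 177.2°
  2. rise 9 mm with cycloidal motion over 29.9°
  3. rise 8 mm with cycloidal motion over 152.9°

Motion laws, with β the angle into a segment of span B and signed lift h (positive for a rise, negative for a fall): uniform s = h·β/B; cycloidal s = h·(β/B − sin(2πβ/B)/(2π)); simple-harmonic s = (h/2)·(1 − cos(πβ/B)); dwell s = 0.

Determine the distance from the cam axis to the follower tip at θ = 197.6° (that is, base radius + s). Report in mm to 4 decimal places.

seg 1 [0°–177.2°] uniform, h=13: full span → s += 13 → s = 13.0000
seg 2 [177.2°–207.1°] cycloidal, h=9: θ=197.6° here. β=20.4, B=29.9. 9·(0.6823 − sin(2π·0.6823)/(2π)) = 7.4451 → s = 20.4451
radial distance = base radius + s = 47 + 20.4451 = 67.4451

67.4451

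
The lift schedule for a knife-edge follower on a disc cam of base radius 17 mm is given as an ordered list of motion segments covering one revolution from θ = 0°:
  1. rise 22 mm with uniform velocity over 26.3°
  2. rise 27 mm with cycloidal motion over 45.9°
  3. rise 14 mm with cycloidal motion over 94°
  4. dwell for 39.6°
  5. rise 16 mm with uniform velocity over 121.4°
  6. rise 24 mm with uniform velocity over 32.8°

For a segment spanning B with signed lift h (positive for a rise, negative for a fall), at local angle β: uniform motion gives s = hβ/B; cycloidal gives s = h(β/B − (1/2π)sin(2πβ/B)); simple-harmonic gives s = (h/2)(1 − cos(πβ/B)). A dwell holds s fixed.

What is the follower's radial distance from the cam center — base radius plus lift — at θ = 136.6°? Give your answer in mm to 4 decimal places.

seg 1 [0°–26.3°] uniform, h=22: full span → s += 22 → s = 22.0000
seg 2 [26.3°–72.2°] cycloidal, h=27: full span → s += 27 → s = 49.0000
seg 3 [72.2°–166.2°] cycloidal, h=14: θ=136.6° here. β=64.4, B=94. 14·(0.6851 − sin(2π·0.6851)/(2π)) = 11.6370 → s = 60.6370
radial distance = base radius + s = 17 + 60.6370 = 77.6370

77.6370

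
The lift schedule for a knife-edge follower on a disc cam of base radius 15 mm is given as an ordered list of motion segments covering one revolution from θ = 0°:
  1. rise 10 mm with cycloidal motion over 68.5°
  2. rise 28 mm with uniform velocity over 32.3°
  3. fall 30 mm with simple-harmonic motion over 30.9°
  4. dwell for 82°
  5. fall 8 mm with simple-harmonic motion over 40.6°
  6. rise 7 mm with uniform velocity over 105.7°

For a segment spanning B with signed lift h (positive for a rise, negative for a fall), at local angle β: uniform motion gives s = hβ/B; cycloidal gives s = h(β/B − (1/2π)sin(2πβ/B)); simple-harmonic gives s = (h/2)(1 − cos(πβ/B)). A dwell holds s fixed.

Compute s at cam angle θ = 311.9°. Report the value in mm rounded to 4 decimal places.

seg 1 [0°–68.5°] cycloidal, h=10: full span → s += 10 → s = 10.0000
seg 2 [68.5°–100.8°] uniform, h=28: full span → s += 28 → s = 38.0000
seg 3 [100.8°–131.7°] simple-harmonic, h=-30: full span → s += -30 → s = 8.0000
seg 4 [131.7°–213.7°] dwell: s stays 8.0000
seg 5 [213.7°–254.3°] simple-harmonic, h=-8: full span → s += -8 → s = 0.0000
seg 6 [254.3°–360°] uniform, h=7: θ=311.9° here. β=57.6, B=105.7. 7·57.6/105.7 = 3.8146 → s = 3.8146

3.8146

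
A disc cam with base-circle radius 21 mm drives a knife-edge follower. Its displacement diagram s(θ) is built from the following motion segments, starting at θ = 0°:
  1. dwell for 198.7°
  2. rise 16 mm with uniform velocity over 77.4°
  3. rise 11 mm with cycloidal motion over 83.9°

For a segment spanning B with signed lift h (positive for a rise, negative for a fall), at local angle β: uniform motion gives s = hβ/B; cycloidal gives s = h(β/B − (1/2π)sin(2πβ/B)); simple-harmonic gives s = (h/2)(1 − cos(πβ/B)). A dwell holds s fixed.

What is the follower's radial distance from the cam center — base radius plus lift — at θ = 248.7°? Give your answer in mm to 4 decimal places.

seg 1 [0°–198.7°] dwell: s stays 0.0000
seg 2 [198.7°–276.1°] uniform, h=16: θ=248.7° here. β=50, B=77.4. 16·50/77.4 = 10.3359 → s = 10.3359
radial distance = base radius + s = 21 + 10.3359 = 31.3359

31.3359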